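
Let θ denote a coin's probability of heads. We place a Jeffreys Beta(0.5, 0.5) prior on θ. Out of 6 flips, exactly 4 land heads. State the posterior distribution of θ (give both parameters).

The binomial likelihood is conjugate to the Beta prior: with 4 successes and 2 failures, the posterior is Beta(0.5+4, 0.5+2) = Beta(4.5, 2.5).

Posterior: Beta(4.5, 2.5)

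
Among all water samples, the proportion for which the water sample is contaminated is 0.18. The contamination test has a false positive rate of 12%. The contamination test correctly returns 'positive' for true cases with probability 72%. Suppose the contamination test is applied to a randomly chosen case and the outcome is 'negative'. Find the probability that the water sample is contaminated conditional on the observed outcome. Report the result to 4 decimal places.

P(H | E) ≈ 0.0653

Let H be the event that the water sample is contaminated. P(H) = 0.18, so P(¬H) = 0.82. With E the 'negative' result, P(E|H) = 0.28 and P(E|¬H) = 0.88.
P(E) = 0.28·0.18 + 0.88·0.82 = 0.050400 + 0.72160 = 0.77200.
By Bayes' theorem, P(H|E) = 0.050400 / 0.77200 = 0.0653.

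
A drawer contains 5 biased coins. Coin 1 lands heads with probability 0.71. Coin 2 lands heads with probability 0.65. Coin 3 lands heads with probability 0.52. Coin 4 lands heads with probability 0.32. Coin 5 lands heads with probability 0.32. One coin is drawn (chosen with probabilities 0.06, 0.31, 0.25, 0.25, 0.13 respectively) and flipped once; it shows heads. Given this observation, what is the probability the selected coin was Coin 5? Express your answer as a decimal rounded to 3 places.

Posterior probability ≈ 0.084

Tabulate prior·likelihood by source: [1] prior 0.06, lik 0.71, product 0.04260; [2] prior 0.31, lik 0.65, product 0.2015; [3] prior 0.25, lik 0.52, product 0.1300; [4] prior 0.25, lik 0.32, product 0.08000; [5] prior 0.13, lik 0.32, product 0.04160.
Normalizing constant = 0.49570; the posterior for Coin 5 is its product over the sum, 0.04160/0.49570 = 0.084.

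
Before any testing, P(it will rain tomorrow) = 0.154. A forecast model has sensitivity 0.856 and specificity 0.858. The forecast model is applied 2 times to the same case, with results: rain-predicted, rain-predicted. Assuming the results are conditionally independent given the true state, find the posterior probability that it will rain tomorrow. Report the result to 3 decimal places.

Posterior P(H) ≈ 0.869

With H the event that it will rain tomorrow, the joint likelihood of the observed sequence is P(data|H) = 0.856·0.856 = 0.73274 and P(data|¬H) = 0.142·0.142 = 0.020164.
Bayes: P(H|data) = 0.154·0.73274 / (0.154·0.73274 + 0.846·0.020164) = 0.11284/0.12990 = 0.8687.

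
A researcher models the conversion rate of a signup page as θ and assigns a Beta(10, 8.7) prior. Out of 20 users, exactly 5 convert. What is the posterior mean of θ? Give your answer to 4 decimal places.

The binomial likelihood is conjugate to the Beta prior: with 5 successes and 15 failures, the posterior is Beta(10+5, 8.7+15) = Beta(15, 23.7).
Posterior mean = α/(α+β) = 15/38.7 = 0.3876.

Posterior mean ≈ 0.3876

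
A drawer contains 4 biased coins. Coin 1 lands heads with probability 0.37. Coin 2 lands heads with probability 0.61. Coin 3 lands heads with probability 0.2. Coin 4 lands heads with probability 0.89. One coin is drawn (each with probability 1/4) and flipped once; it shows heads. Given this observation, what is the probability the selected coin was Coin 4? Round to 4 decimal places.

Tabulate prior·likelihood by source: [1] prior 0.25, lik 0.37, product 0.09250; [2] prior 0.25, lik 0.61, product 0.1525; [3] prior 0.25, lik 0.2, product 0.05000; [4] prior 0.25, lik 0.89, product 0.2225.
Normalizing constant = 0.51750; the posterior for Coin 4 is its product over the sum, 0.2225/0.51750 = 0.4300.

Posterior probability ≈ 0.4300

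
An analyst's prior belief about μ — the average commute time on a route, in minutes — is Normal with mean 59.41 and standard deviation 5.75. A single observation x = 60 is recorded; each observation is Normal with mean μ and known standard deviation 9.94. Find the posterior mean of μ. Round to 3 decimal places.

Prior precision 1/τ₀² = 1/5.75² = 0.0302457; data precision n/σ² = 1/9.94² = 0.0101211.
Posterior precision = 0.0302457 + 0.0101211 = 0.0403668.
Posterior mean = (0.0302457·59.41 + 0.0101211·60) / 0.0403668 = 59.558.

Posterior mean ≈ 59.558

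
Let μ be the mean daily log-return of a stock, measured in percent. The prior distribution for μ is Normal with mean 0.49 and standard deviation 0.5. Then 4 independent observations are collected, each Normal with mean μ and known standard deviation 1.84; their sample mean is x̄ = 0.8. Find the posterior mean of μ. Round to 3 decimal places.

Posterior mean ≈ 0.561

Prior precision 1/τ₀² = 1/0.5² = 4.00000; data precision n/σ² = 4/1.84² = 1.18147.
Posterior precision = 4.00000 + 1.18147 = 5.18147.
Posterior mean = (4.00000·0.49 + 1.18147·0.8) / 5.18147 = 0.561.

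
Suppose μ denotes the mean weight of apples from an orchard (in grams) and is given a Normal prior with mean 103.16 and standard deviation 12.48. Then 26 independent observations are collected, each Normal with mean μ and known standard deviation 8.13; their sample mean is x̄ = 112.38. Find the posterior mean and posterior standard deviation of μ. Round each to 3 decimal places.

Posterior mean ≈ 112.232; posterior SD ≈ 1.582

With known σ, the Normal prior is conjugate. Weight on the data is w = (n/σ²)/(n/σ² + 1/τ₀²) = 0.393362/(0.393362+0.00642053) = 0.98394.
Posterior mean = w·x̄ + (1−w)·μ₀ = 0.98394·112.38 + 0.016060·103.16 = 112.232. Posterior variance = 1/(0.393362+0.00642053) = 2.50136, so SD = 1.582.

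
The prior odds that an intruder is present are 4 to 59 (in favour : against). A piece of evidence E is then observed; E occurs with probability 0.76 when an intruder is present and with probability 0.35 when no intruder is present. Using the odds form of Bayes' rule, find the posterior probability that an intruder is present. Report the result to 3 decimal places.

Posterior probability ≈ 0.128

Prior odds = 4/59 = 0.067797.
Likelihood ratio for E = 0.76/0.35 = 2.1714.
Posterior odds = prior odds × LR = 0.14722.
Posterior probability = odds/(1+odds) = 0.14722/1.1472 = 0.128.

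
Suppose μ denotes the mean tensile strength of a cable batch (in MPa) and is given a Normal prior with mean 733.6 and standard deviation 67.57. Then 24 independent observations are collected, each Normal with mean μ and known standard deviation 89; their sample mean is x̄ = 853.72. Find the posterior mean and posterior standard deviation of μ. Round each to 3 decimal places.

Prior precision 1/τ₀² = 1/67.57² = 0.00021902; data precision n/σ² = 24/89² = 0.00302992.
Posterior precision = 0.00021902 + 0.00302992 = 0.00324894, giving posterior SD = 1/√0.00324894 = 17.544.
Posterior mean = (0.00021902·733.6 + 0.00302992·853.72) / 0.00324894 = 845.622.

Posterior mean ≈ 845.622; posterior SD ≈ 17.544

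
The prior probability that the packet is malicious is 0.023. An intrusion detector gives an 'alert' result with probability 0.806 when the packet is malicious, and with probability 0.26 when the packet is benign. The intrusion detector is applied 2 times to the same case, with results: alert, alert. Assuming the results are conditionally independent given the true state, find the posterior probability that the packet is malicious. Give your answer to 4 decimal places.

Let H be the event that the packet is malicious; start with P(H) = 0.023. P('alert'|H) = 0.806, P('alert'|¬H) = 0.26.
Update on result 1 ('alert'): P(H) ← 0.806·0.0230 / (0.806·0.0230 + 0.26·0.9770) = 0.018538/0.27256 = 0.0680.
Update on result 2 ('alert'): P(H) ← 0.806·0.0680 / (0.806·0.0680 + 0.26·0.9320) = 0.054820/0.29714 = 0.1845.

Posterior P(H) ≈ 0.1845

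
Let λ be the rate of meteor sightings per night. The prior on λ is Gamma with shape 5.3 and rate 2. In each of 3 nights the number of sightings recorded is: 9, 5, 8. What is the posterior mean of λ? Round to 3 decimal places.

Posterior mean ≈ 5.460

The Poisson likelihood adds the total count to the shape and the number of exposure periods to the rate. Here ∑xᵢ = 22 and n = 3, so shape 5.3→27.3 and rate 2→5.
Posterior mean = shape/rate = 27.3/5 = 5.460.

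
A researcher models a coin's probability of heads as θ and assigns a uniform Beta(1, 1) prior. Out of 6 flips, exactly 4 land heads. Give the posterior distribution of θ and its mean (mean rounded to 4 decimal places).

Posterior: Beta(5, 3); mean ≈ 0.6250

Observing 4 successes and 2 failures updates Beta(1, 1) by adding the success and failure counts to the two shape parameters: α = 1+4 = 5, β = 1+2 = 3.
E[θ | data] = 5/(5+3) = 0.6250.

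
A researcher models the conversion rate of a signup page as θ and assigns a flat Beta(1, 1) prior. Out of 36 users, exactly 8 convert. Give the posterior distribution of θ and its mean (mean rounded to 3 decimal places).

Observing 8 successes and 28 failures updates Beta(1, 1) by adding the success and failure counts to the two shape parameters: α = 1+8 = 9, β = 1+28 = 29.
Posterior mean = α/(α+β) = 9/38 = 0.237.

Posterior: Beta(9, 29); mean ≈ 0.237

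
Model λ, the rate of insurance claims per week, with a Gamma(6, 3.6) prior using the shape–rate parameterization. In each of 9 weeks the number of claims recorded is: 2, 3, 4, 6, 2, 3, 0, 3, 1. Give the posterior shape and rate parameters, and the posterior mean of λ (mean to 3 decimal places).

Posterior: Gamma(shape=30, rate=12.6); mean ≈ 2.381

The Poisson likelihood adds the total count to the shape and the number of exposure periods to the rate. Here ∑xᵢ = 24 and n = 9, so shape 6→30 and rate 3.6→12.6.
Posterior mean = shape/rate = 30/12.6 = 2.381.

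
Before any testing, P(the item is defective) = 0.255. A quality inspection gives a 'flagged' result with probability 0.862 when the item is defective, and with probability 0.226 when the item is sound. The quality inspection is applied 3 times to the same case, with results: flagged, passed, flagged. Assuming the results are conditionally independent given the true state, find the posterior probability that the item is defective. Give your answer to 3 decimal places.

With H the event that the item is defective, the joint likelihood of the observed sequence is P(data|H) = 0.862·0.138·0.862 = 0.10254 and P(data|¬H) = 0.226·0.774·0.226 = 0.039533.
Bayes: P(H|data) = 0.255·0.10254 / (0.255·0.10254 + 0.745·0.039533) = 0.026148/0.055600 = 0.4703.

Posterior P(H) ≈ 0.470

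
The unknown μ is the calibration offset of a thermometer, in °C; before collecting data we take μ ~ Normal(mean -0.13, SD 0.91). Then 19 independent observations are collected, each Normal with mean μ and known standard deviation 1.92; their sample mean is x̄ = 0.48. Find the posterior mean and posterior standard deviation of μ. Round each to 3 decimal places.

Prior precision 1/τ₀² = 1/0.91² = 1.20758; data precision n/σ² = 19/1.92² = 5.15408.
Posterior precision = 1.20758 + 5.15408 = 6.36166, giving posterior SD = 1/√6.36166 = 0.396.
Posterior mean = (1.20758·-0.13 + 5.15408·0.48) / 6.36166 = 0.364.

Posterior mean ≈ 0.364; posterior SD ≈ 0.396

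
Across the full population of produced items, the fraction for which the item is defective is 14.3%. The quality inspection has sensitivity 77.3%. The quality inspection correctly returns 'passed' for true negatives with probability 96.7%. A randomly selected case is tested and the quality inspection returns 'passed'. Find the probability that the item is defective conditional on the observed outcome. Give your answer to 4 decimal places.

Let H be the event that the item is defective. P(H) = 0.143, so P(¬H) = 0.857. With E the 'passed' result, P(E|H) = 0.227 and P(E|¬H) = 0.967.
P(E) = 0.227·0.143 + 0.967·0.857 = 0.032461 + 0.82872 = 0.86118.
By Bayes' theorem, P(H|E) = 0.032461 / 0.86118 = 0.0377.

P(H | E) ≈ 0.0377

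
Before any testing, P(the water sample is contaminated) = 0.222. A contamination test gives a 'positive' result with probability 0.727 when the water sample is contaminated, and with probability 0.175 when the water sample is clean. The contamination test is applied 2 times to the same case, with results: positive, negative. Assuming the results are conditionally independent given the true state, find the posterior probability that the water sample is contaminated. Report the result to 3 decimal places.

Posterior P(H) ≈ 0.282

With H the event that the water sample is contaminated, the joint likelihood of the observed sequence is P(data|H) = 0.727·0.273 = 0.19847 and P(data|¬H) = 0.175·0.825 = 0.14437.
Bayes: P(H|data) = 0.222·0.19847 / (0.222·0.19847 + 0.778·0.14437) = 0.044061/0.15638 = 0.2817.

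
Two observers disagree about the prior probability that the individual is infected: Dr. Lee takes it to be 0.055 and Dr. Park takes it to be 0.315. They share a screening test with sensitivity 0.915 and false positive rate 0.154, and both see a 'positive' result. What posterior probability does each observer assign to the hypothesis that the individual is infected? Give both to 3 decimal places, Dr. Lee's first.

The likelihood ratio for a 'positive' result is 0.915/0.154 = 5.9416.
Dr. Lee: prior odds 0.055/0.945 = 0.058201; posterior odds 0.34580; posterior probability 0.257.
Dr. Park: prior odds 0.315/0.685 = 0.45985; posterior odds 2.7322; posterior probability 0.732.

Dr. Lee: 0.257; Dr. Park: 0.732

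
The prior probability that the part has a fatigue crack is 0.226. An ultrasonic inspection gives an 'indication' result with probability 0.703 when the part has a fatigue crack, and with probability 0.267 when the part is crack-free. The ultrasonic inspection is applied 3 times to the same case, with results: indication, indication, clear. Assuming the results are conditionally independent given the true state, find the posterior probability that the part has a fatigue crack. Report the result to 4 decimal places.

Posterior P(H) ≈ 0.4506

With H the event that the part has a fatigue crack, the joint likelihood of the observed sequence is P(data|H) = 0.703·0.703·0.297 = 0.14678 and P(data|¬H) = 0.267·0.267·0.733 = 0.052255.
Bayes: P(H|data) = 0.226·0.14678 / (0.226·0.14678 + 0.774·0.052255) = 0.033172/0.073618 = 0.4506.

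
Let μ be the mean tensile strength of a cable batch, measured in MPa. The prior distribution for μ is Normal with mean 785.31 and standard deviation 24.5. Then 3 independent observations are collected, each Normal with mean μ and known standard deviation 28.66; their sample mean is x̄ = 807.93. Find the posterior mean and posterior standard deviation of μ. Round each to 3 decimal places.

With known σ, the Normal prior is conjugate. Weight on the data is w = (n/σ²)/(n/σ² + 1/τ₀²) = 0.00365232/(0.00365232+0.00166597) = 0.68675.
Posterior mean = w·x̄ + (1−w)·μ₀ = 0.68675·807.93 + 0.31325·785.31 = 800.844. Posterior variance = 1/(0.00365232+0.00166597) = 188.030, so SD = 13.712.

Posterior mean ≈ 800.844; posterior SD ≈ 13.712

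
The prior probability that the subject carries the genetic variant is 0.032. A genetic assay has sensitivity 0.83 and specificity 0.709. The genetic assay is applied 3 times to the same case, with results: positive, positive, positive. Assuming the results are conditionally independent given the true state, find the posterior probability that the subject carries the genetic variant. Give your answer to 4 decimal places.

Posterior P(H) ≈ 0.4341

With H the event that the subject carries the genetic variant, the joint likelihood of the observed sequence is P(data|H) = 0.83·0.83·0.83 = 0.57179 and P(data|¬H) = 0.291·0.291·0.291 = 0.024642.
Bayes: P(H|data) = 0.032·0.57179 / (0.032·0.57179 + 0.968·0.024642) = 0.018297/0.042151 = 0.4341.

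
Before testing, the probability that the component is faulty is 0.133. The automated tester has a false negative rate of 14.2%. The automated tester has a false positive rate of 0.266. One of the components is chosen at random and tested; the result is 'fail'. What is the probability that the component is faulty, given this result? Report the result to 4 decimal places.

P(H | E) ≈ 0.3310

Let H be the event that the component is faulty. P(H) = 0.133, so P(¬H) = 0.867. With E the 'fail' result, P(E|H) = 0.858 and P(E|¬H) = 0.266.
P(E) = 0.858·0.133 + 0.266·0.867 = 0.11411 + 0.23062 = 0.34474.
By Bayes' theorem, P(H|E) = 0.11411 / 0.34474 = 0.3310.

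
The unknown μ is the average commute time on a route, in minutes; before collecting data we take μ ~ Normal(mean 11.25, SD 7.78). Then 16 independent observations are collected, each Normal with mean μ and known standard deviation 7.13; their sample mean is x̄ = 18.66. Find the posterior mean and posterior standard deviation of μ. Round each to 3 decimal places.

Posterior mean ≈ 18.290; posterior SD ≈ 1.737

With known σ, the Normal prior is conjugate. Weight on the data is w = (n/σ²)/(n/σ² + 1/τ₀²) = 0.314732/(0.314732+0.0165212) = 0.95013.
Posterior mean = w·x̄ + (1−w)·μ₀ = 0.95013·18.66 + 0.049875·11.25 = 18.290. Posterior variance = 1/(0.314732+0.0165212) = 3.01884, so SD = 1.737.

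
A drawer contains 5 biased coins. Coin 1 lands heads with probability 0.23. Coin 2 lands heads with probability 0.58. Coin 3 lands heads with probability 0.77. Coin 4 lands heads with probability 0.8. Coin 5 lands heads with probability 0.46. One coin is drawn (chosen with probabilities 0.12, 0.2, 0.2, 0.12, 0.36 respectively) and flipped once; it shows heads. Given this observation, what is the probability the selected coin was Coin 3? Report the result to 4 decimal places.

P(heads|C1) = 0.23; P(heads|C2) = 0.58; P(heads|C3) = 0.77; P(heads|C4) = 0.8; P(heads|C5) = 0.46.
Prior × likelihood for each source: 0.12·0.23=0.02760, 0.2·0.58=0.1160, 0.2·0.77=0.1540, 0.12·0.8=0.09600, 0.36·0.46=0.1656. Summing gives P(heads) = 0.55920.
P(Coin 3 | heads) = 0.1540 / 0.55920 = 0.2754.

Posterior probability ≈ 0.2754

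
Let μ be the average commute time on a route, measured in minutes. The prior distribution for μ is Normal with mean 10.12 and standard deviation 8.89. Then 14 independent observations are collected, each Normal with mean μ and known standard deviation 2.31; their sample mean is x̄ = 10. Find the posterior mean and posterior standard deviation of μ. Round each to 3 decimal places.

Posterior mean ≈ 10.001; posterior SD ≈ 0.616

Prior precision 1/τ₀² = 1/8.89² = 0.0126531; data precision n/σ² = 14/2.31² = 2.62364.
Posterior precision = 0.0126531 + 2.62364 = 2.63629, giving posterior SD = 1/√2.63629 = 0.616.
Posterior mean = (0.0126531·10.12 + 2.62364·10) / 2.63629 = 10.001.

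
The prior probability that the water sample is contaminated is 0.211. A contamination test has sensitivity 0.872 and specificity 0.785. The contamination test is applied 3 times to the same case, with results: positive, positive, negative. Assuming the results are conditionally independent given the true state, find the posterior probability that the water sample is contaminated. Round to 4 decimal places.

With H the event that the water sample is contaminated, the joint likelihood of the observed sequence is P(data|H) = 0.872·0.872·0.128 = 0.097329 and P(data|¬H) = 0.215·0.215·0.785 = 0.036287.
Bayes: P(H|data) = 0.211·0.097329 / (0.211·0.097329 + 0.789·0.036287) = 0.020536/0.049167 = 0.4177.

Posterior P(H) ≈ 0.4177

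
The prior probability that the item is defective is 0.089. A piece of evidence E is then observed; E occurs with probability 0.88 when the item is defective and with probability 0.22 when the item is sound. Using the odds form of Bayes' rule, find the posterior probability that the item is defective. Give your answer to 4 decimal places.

Prior odds = 0.089/(1−0.089) = 0.097695.
Likelihood ratio for E = 0.88/0.22 = 4.0000.
Posterior odds = prior odds × LR = 0.39078.
Posterior probability = odds/(1+odds) = 0.39078/1.3908 = 0.2810.

Posterior probability ≈ 0.2810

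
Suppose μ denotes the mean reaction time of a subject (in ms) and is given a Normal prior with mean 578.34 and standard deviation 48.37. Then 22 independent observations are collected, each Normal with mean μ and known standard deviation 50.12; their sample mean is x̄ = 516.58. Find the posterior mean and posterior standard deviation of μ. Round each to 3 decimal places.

With known σ, the Normal prior is conjugate. Weight on the data is w = (n/σ²)/(n/σ² + 1/τ₀²) = 0.00875791/(0.00875791+0.00042741) = 0.95347.
Posterior mean = w·x̄ + (1−w)·μ₀ = 0.95347·516.58 + 0.046532·578.34 = 519.454. Posterior variance = 1/(0.00875791+0.00042741) = 108.869, so SD = 10.434.

Posterior mean ≈ 519.454; posterior SD ≈ 10.434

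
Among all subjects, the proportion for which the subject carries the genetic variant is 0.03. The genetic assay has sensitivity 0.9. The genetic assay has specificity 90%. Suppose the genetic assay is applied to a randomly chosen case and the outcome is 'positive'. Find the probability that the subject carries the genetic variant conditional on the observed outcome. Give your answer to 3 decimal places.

Let H be the event that the subject carries the genetic variant. P(H) = 0.03, so P(¬H) = 0.97. With E the 'positive' result, P(E|H) = 0.9 and P(E|¬H) = 0.1.
P(E) = 0.9·0.03 + 0.1·0.97 = 0.027000 + 0.097000 = 0.12400.
By Bayes' theorem, P(H|E) = 0.027000 / 0.12400 = 0.218.

P(H | E) ≈ 0.218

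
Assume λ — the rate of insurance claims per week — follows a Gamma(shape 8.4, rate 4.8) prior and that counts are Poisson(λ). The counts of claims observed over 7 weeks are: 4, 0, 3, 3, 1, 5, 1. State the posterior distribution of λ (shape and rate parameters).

The Poisson likelihood adds the total count to the shape and the number of exposure periods to the rate. Here ∑xᵢ = 17 and n = 7, so shape 8.4→25.4 and rate 4.8→11.8.

Posterior: Gamma(shape=25.4, rate=11.8)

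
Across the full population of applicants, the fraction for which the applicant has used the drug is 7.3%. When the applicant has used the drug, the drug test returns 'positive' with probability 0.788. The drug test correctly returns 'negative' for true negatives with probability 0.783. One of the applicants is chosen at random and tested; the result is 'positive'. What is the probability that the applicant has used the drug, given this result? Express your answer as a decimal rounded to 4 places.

Let H be the event that the applicant has used the drug. P(H) = 0.073, so P(¬H) = 0.927. With E the 'positive' result, P(E|H) = 0.788 and P(E|¬H) = 0.217.
P(E) = 0.788·0.073 + 0.217·0.927 = 0.057524 + 0.20116 = 0.25868.
By Bayes' theorem, P(H|E) = 0.057524 / 0.25868 = 0.2224.

P(H | E) ≈ 0.2224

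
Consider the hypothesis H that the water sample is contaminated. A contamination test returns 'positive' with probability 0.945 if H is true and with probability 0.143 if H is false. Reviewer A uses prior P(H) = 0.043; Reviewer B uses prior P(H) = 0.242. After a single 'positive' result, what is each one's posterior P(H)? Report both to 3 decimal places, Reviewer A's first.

Reviewer A: 0.229; Reviewer B: 0.678

P('+'|H) = 0.945, P('+'|¬H) = 0.143.
Reviewer A: numerator 0.945·0.043 = 0.040635; evidence = 0.040635+0.143·0.957 = 0.17749; posterior = 0.229.
Reviewer B: numerator 0.945·0.242 = 0.22869; evidence = 0.22869+0.143·0.758 = 0.33708; posterior = 0.678.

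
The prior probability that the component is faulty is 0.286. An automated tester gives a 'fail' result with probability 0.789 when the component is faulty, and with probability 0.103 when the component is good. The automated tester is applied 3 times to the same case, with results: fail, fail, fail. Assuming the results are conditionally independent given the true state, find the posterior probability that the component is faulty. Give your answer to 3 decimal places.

Let H be the event that the component is faulty; start with P(H) = 0.286. P('fail'|H) = 0.789, P('fail'|¬H) = 0.103.
Update on result 1 ('fail'): P(H) ← 0.789·0.2860 / (0.789·0.2860 + 0.103·0.7140) = 0.22565/0.29920 = 0.7542.
Update on result 2 ('fail'): P(H) ← 0.789·0.7542 / (0.789·0.7542 + 0.103·0.2458) = 0.59506/0.62038 = 0.9592.
Update on result 3 ('fail'): P(H) ← 0.789·0.9592 / (0.789·0.9592 + 0.103·0.0408) = 0.75680/0.76100 = 0.9945.

Posterior P(H) ≈ 0.994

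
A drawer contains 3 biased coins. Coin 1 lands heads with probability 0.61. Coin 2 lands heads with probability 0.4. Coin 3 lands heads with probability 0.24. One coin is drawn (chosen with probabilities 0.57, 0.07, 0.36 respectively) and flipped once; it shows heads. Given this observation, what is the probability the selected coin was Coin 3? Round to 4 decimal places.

Posterior probability ≈ 0.1870

Tabulate prior·likelihood by source: [1] prior 0.57, lik 0.61, product 0.3477; [2] prior 0.07, lik 0.4, product 0.02800; [3] prior 0.36, lik 0.24, product 0.08640.
Normalizing constant = 0.46210; the posterior for Coin 3 is its product over the sum, 0.08640/0.46210 = 0.1870.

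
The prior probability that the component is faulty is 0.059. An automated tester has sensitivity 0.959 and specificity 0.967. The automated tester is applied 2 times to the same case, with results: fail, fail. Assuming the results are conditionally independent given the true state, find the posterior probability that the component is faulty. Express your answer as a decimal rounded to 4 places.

Posterior P(H) ≈ 0.9815

With H the event that the component is faulty, the joint likelihood of the observed sequence is P(data|H) = 0.959·0.959 = 0.91968 and P(data|¬H) = 0.033·0.033 = 0.0010890.
Bayes: P(H|data) = 0.059·0.91968 / (0.059·0.91968 + 0.941·0.0010890) = 0.054261/0.055286 = 0.9815.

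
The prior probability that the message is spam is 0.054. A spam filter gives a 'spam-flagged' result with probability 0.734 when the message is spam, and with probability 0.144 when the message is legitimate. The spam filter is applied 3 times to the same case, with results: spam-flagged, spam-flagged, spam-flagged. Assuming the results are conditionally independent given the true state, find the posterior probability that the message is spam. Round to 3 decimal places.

Let H be the event that the message is spam; start with P(H) = 0.054. P('spam-flagged'|H) = 0.734, P('spam-flagged'|¬H) = 0.144.
Update on result 1 ('spam-flagged'): P(H) ← 0.734·0.0540 / (0.734·0.0540 + 0.144·0.9460) = 0.039636/0.17586 = 0.2254.
Update on result 2 ('spam-flagged'): P(H) ← 0.734·0.2254 / (0.734·0.2254 + 0.144·0.7746) = 0.16543/0.27698 = 0.5973.
Update on result 3 ('spam-flagged'): P(H) ← 0.734·0.5973 / (0.734·0.5973 + 0.144·0.4027) = 0.43840/0.49639 = 0.8832.

Posterior P(H) ≈ 0.883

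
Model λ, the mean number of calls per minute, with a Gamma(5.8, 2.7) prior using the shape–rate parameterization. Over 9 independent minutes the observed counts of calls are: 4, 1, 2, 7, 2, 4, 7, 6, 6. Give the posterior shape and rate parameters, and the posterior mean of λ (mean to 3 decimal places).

Total count ∑xᵢ = 39 over n = 9 minutes.
Gamma is conjugate to the Poisson likelihood: posterior is Gamma(shape = 5.8+39 = 44.8, rate = 2.7+9 = 11.7).
E[λ | data] = 44.8/11.7 = 3.829.

Posterior: Gamma(shape=44.8, rate=11.7); mean ≈ 3.829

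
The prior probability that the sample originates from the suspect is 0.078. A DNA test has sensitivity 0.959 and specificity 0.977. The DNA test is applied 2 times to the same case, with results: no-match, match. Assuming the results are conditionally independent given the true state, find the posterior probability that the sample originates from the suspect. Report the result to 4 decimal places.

With H the event that the sample originates from the suspect, the joint likelihood of the observed sequence is P(data|H) = 0.041·0.959 = 0.039319 and P(data|¬H) = 0.977·0.023 = 0.022471.
Bayes: P(H|data) = 0.078·0.039319 / (0.078·0.039319 + 0.922·0.022471) = 0.0030669/0.023785 = 0.1289.

Posterior P(H) ≈ 0.1289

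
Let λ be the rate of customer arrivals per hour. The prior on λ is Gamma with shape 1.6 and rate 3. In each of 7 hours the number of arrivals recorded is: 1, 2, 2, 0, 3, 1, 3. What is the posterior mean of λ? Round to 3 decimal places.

Posterior mean ≈ 1.360

The Poisson likelihood adds the total count to the shape and the number of exposure periods to the rate. Here ∑xᵢ = 12 and n = 7, so shape 1.6→13.6 and rate 3→10.
Posterior mean = shape/rate = 13.6/10 = 1.360.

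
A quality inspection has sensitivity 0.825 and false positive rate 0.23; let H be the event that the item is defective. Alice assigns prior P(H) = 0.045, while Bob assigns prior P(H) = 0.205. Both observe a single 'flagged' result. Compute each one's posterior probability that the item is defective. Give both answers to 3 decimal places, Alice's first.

Alice: 0.145; Bob: 0.481

The likelihood ratio for a 'flagged' result is 0.825/0.23 = 3.5870.
Alice: prior odds 0.045/0.955 = 0.047120; posterior odds 0.16902; posterior probability 0.145.
Bob: prior odds 0.205/0.795 = 0.25786; posterior odds 0.92494; posterior probability 0.481.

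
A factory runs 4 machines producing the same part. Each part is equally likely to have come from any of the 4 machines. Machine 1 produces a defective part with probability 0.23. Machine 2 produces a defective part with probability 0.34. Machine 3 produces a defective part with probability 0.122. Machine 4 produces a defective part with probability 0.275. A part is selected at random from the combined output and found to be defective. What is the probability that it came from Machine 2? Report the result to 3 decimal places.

P(defective|M1) = 0.23; P(defective|M2) = 0.34; P(defective|M3) = 0.122; P(defective|M4) = 0.275.
Prior × likelihood for each source: 0.25·0.23=0.05750, 0.25·0.34=0.08500, 0.25·0.122=0.03050, 0.25·0.275=0.06875. Summing gives P(defective) = 0.24175.
P(Machine 2 | defective) = 0.08500 / 0.24175 = 0.352.

Posterior probability ≈ 0.352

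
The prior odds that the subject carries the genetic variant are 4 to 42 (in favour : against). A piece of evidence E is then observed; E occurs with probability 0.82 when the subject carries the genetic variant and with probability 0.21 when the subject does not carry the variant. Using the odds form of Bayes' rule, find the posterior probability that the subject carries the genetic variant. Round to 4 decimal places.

Prior odds = 4/42 = 0.095238. In log-odds, ln(0.095238) = -2.3514.
Add log likelihood ratio: ln(3.9048) = 1.3622.
Posterior log-odds = -0.98918, so posterior odds = exp(-0.98918) = 0.37188. Converting, P(H|E) = 0.37188/1.3719 = 0.2711.

Posterior probability ≈ 0.2711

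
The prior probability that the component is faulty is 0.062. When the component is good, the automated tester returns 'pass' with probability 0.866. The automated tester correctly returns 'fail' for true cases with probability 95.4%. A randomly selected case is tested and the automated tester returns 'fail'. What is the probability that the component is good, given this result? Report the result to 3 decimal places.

Let H be the event that the component is faulty. P(H) = 0.062, so P(¬H) = 0.938. With E the 'fail' result, P(E|H) = 0.954 and P(E|¬H) = 0.134.
P(E) = 0.954·0.062 + 0.134·0.938 = 0.059148 + 0.12569 = 0.18484.
By Bayes' theorem, P(H|E) = 0.059148 / 0.18484 = 0.320. Hence P(¬H|E) = 1 − 0.320 = 0.680.

P(¬H | E) ≈ 0.680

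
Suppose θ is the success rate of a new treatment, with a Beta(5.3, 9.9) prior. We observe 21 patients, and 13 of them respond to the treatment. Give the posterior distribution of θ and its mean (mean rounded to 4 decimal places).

Observing 13 successes and 8 failures updates Beta(5.3, 9.9) by adding the success and failure counts to the two shape parameters: α = 5.3+13 = 18.3, β = 9.9+8 = 17.9.
E[θ | data] = 18.3/(18.3+17.9) = 0.5055.

Posterior: Beta(18.3, 17.9); mean ≈ 0.5055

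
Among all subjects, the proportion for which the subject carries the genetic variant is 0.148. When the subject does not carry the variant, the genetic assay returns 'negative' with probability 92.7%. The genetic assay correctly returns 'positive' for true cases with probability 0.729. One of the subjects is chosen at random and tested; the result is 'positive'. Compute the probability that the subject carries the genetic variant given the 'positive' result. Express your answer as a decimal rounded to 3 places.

P(H | E) ≈ 0.634

Let H be the event that the subject carries the genetic variant. P(H) = 0.148, so P(¬H) = 0.852. With E the 'positive' result, P(E|H) = 0.729 and P(E|¬H) = 0.073.
P(E) = 0.729·0.148 + 0.073·0.852 = 0.10789 + 0.062196 = 0.17009.
By Bayes' theorem, P(H|E) = 0.10789 / 0.17009 = 0.634.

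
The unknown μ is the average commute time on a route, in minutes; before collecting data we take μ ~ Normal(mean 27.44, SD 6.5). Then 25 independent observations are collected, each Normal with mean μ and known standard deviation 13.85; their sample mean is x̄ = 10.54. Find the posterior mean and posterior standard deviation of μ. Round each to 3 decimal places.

Prior precision 1/τ₀² = 1/6.5² = 0.0236686; data precision n/σ² = 25/13.85² = 0.130329.
Posterior precision = 0.0236686 + 0.130329 = 0.153997, giving posterior SD = 1/√0.153997 = 2.548.
Posterior mean = (0.0236686·27.44 + 0.130329·10.54) / 0.153997 = 13.137.

Posterior mean ≈ 13.137; posterior SD ≈ 2.548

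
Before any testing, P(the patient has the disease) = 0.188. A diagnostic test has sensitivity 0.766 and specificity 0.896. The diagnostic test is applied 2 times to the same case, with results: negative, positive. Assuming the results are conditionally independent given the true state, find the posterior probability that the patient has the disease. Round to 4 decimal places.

With H the event that the patient has the disease, the joint likelihood of the observed sequence is P(data|H) = 0.234·0.766 = 0.17924 and P(data|¬H) = 0.896·0.104 = 0.093184.
Bayes: P(H|data) = 0.188·0.17924 / (0.188·0.17924 + 0.812·0.093184) = 0.033698/0.10936 = 0.3081.

Posterior P(H) ≈ 0.3081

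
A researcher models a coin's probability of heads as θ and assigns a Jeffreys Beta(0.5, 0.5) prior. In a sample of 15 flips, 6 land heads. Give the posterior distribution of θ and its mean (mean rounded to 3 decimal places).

Observing 6 successes and 9 failures updates Beta(0.5, 0.5) by adding the success and failure counts to the two shape parameters: α = 0.5+6 = 6.5, β = 0.5+9 = 9.5.
E[θ | data] = 6.5/(6.5+9.5) = 0.406.

Posterior: Beta(6.5, 9.5); mean ≈ 0.406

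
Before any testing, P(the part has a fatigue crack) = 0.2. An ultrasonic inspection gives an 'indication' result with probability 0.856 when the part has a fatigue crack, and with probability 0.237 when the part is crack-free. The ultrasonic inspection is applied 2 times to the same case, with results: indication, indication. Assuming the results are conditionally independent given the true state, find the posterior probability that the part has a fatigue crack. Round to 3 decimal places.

Let H be the event that the part has a fatigue crack; start with P(H) = 0.2. P('indication'|H) = 0.856, P('indication'|¬H) = 0.237.
Update on result 1 ('indication'): P(H) ← 0.856·0.2000 / (0.856·0.2000 + 0.237·0.8000) = 0.17120/0.36080 = 0.4745.
Update on result 2 ('indication'): P(H) ← 0.856·0.4745 / (0.856·0.4745 + 0.237·0.5255) = 0.40617/0.53072 = 0.7653.

Posterior P(H) ≈ 0.765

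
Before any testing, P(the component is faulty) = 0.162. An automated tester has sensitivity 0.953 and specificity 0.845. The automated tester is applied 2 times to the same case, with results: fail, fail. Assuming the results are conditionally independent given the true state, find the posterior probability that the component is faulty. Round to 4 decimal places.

With H the event that the component is faulty, the joint likelihood of the observed sequence is P(data|H) = 0.953·0.953 = 0.90821 and P(data|¬H) = 0.155·0.155 = 0.024025.
Bayes: P(H|data) = 0.162·0.90821 / (0.162·0.90821 + 0.838·0.024025) = 0.14713/0.16726 = 0.8796.

Posterior P(H) ≈ 0.8796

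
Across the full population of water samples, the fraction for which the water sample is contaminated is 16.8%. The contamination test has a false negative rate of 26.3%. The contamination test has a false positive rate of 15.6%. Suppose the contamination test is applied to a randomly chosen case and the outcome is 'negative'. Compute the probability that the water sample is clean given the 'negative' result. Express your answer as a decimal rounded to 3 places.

P(¬H | E) ≈ 0.941

Write H for 'the water sample is contaminated'. Prior odds H:¬H = 0.168/0.832 = 0.20192. For the 'negative' outcome, the likelihood ratio is 0.263/0.844 = 0.31161.
Posterior odds = 0.20192 × 0.31161 = 0.062922, so P(H|E) = 0.062922/(1+0.062922) = 0.059. Then P(¬H|E) = 1 − 0.059 = 0.941.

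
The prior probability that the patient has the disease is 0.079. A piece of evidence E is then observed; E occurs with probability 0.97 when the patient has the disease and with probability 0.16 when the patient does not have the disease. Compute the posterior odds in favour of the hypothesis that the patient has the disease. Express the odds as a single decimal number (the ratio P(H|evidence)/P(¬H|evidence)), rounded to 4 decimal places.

Prior odds = 0.079/(1−0.079) = 0.085776.
Likelihood ratio for E = 0.97/0.16 = 6.0625.
Posterior odds = prior odds × LR = 0.52002.

Posterior odds ≈ 0.5200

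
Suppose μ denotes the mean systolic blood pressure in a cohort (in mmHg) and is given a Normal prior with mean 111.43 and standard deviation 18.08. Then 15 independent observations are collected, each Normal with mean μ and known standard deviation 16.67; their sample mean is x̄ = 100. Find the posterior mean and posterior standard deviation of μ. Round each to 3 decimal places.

Posterior mean ≈ 100.613; posterior SD ≈ 4.187

Prior precision 1/τ₀² = 1/18.08² = 0.00305917; data precision n/σ² = 15/16.67² = 0.0539784.
Posterior precision = 0.00305917 + 0.0539784 = 0.0570376, giving posterior SD = 1/√0.0570376 = 4.187.
Posterior mean = (0.00305917·111.43 + 0.0539784·100) / 0.0570376 = 100.613.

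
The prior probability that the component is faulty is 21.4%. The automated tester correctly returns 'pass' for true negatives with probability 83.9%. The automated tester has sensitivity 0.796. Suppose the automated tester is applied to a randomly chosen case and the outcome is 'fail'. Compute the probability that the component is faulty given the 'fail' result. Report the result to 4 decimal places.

Let H be the event that the component is faulty. P(H) = 0.214, so P(¬H) = 0.786. With E the 'fail' result, P(E|H) = 0.796 and P(E|¬H) = 0.161.
P(E) = 0.796·0.214 + 0.161·0.786 = 0.17034 + 0.12655 = 0.29689.
By Bayes' theorem, P(H|E) = 0.17034 / 0.29689 = 0.5738.

P(H | E) ≈ 0.5738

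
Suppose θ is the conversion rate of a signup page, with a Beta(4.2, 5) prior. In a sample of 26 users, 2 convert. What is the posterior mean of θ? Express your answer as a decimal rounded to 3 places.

Posterior mean ≈ 0.176

Observing 2 successes and 24 failures updates Beta(4.2, 5) by adding the success and failure counts to the two shape parameters: α = 4.2+2 = 6.2, β = 5+24 = 29.
Posterior mean = α/(α+β) = 6.2/35.2 = 0.176.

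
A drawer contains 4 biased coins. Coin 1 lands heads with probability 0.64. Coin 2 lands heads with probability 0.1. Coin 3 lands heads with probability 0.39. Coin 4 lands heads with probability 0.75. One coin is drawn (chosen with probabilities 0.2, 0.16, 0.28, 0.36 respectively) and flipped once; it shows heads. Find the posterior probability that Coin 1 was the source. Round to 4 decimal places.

P(heads|C1) = 0.64; P(heads|C2) = 0.1; P(heads|C3) = 0.39; P(heads|C4) = 0.75.
Prior × likelihood for each source: 0.2·0.64=0.1280, 0.16·0.1=0.01600, 0.28·0.39=0.1092, 0.36·0.75=0.2700. Summing gives P(heads) = 0.52320.
P(Coin 1 | heads) = 0.1280 / 0.52320 = 0.2446.

Posterior probability ≈ 0.2446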